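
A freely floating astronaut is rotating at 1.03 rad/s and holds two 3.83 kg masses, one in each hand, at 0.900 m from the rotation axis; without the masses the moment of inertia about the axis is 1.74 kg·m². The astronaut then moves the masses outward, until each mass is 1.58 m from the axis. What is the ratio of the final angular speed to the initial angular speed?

No external torque acts about the spin axis, so angular momentum is conserved.
I₁ = 1.74 + 2(3.83)(0.900)² = 7.945 kg·m²; I₂ = 1.74 + 2(3.83)(1.58)² = 20.86 kg·m².
ω₂/ω₁ = I₁/I₂ = 7.945 / 20.86 = 0.3808.

ω₂/ω₁ ≈ 0.381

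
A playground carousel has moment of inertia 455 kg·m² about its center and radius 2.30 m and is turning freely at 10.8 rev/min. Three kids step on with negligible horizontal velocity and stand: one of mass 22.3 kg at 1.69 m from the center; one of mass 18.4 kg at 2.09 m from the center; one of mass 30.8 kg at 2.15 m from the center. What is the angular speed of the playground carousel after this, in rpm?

ω_f ≈ 6.63 rpm

The added mass arrives with no angular momentum about the center, and any external torque about the center is negligible, so the system's angular momentum is conserved.
Added inertia Σmr² = (22.3)(1.69)² + (18.4)(2.09)² + (30.8)(2.15)² = 286.4 kg·m²; I_f = 455.0 + 286.4 = 741.4 kg·m².
ω_f = I_p ω_i / I_f = (455.0)(10.8) / 741.4 = 6.628 rpm.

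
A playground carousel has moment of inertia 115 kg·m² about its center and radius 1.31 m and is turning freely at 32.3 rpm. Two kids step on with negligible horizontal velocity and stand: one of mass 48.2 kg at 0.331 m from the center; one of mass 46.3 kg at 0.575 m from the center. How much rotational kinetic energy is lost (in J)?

The added mass arrives with no angular momentum about the center, and any external torque about the center is negligible, so the system's angular momentum is conserved.
Added inertia Σmr² = (48.2)(0.331)² + (46.3)(0.575)² = 20.59 kg·m²; I_f = 115.0 + 20.59 = 135.6 kg·m².
ω_f = I_p ω_i / I_f = (115.0)(32.3) / 135.6 = 27.40 rpm.
KE_i = ½(115.0)(3.382 rad/s)² = 657.9 J; KE_f = ½(135.6)(2.869)² = 558.0 J.

energy lost ≈ 99.9 J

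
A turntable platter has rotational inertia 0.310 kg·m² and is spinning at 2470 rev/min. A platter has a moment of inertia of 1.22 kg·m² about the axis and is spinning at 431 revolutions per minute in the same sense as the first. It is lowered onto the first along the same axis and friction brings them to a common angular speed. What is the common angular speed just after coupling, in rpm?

|ω_f| ≈ 844 rpm

No external torque acts about the common axis, so total angular momentum is conserved.
Taking A's sense as positive: L = (0.3100)(2470) + (1.220)(431) = 1292 kg·m²·rpm.
Combined I = 0.3100 + 1.220 = 1.530 kg·m².
ω_f = L / I = 1292 / 1.530 = 844.1 rpm.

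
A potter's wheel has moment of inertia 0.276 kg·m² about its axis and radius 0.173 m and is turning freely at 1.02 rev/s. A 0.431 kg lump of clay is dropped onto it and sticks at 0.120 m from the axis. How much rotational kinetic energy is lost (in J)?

No external torque acts about the axis; L_before = L_after.
Added inertia Σmr² = (0.431)(0.120)² = 0.006206 kg·m²; I_f = 0.2760 + 0.006206 = 0.2822 kg·m².
ω_f = I_p ω_i / I_f = (0.2760)(1.02) / 0.2822 = 0.9976 rev/s.
KE_i = ½(0.2760)(6.409 rad/s)² = 5.668 J; KE_f = ½(0.2822)(6.268)² = 5.543 J.

energy lost ≈ 0.125 J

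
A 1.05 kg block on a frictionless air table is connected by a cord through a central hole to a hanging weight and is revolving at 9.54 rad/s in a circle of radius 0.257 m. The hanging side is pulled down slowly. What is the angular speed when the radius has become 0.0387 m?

ω₂ ≈ 421 rad/s

No torque about the axis ⇒ m r₁² ω₁ = m r₂² ω₂.
ω₂ = ω₁ (r₁/r₂)² = (9.54)(0.257/0.0387)² = 420.7 rad/s.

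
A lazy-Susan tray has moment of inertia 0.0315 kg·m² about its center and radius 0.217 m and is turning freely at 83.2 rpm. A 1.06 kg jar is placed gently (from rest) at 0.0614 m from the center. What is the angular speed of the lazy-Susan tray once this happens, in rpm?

The added mass arrives with no angular momentum about the center, and any external torque about the center is negligible, so the system's angular momentum is conserved.
Added inertia Σmr² = (1.06)(0.0614)² = 0.003996 kg·m²; I_f = 0.03150 + 0.003996 = 0.03550 kg·m².
ω_f = I_p ω_i / I_f = (0.03150)(83.2) / 0.03550 = 73.83 rpm.

ω_f ≈ 73.8 rpm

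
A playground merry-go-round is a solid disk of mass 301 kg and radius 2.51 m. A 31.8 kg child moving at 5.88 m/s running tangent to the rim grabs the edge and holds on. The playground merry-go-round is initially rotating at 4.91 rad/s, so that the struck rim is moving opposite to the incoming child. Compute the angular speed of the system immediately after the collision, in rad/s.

About the axle the impulsive forces during the collision are internal, so angular momentum about that axis is conserved.
I_p = ½(301)(2.51)² = 948.2 kg·m². Taking the sense of the child's angular momentum as positive, L_{child} = m v R = (31.8)(5.88)(2.51) = 469.3 kg·m²/s.
L_i = −I_p ω_p + m v R = −(948.2)(4.91) + 469.3 = -4186 kg·m²/s.
After sticking, I_f = I_p + m R² = 948.2 + (31.8)(2.51)² = 1149 kg·m².
ω_f = L_i / I_f = -4186 / 1149 = -3.645 rad/s.

|ω_f| ≈ 3.64 rad/s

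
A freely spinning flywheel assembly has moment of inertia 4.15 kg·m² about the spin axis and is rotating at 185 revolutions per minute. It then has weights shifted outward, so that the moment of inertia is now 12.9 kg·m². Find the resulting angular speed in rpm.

With no external torque about the axis, L is conserved: I₁ω₁ = I₂ω₂.
ω₂ = I₁ω₁ / I₂ = (4.150)(185 rpm) / (12.90) = 59.52 rpm.

ω₂ ≈ 59.5 rpm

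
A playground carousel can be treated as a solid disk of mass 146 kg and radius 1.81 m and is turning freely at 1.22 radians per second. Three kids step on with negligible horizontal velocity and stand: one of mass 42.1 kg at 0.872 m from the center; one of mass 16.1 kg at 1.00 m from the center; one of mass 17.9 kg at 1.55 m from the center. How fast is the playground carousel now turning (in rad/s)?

The added mass arrives with no angular momentum about the center, and any external torque about the center is negligible, so the system's angular momentum is conserved.
I_p = ½(146)(1.81)² = 239.2 kg·m².
Added inertia Σmr² = (42.1)(0.872)² + (16.1)(1.00)² + (17.9)(1.55)² = 91.12 kg·m²; I_f = 239.2 + 91.12 = 330.3 kg·m².
ω_f = I_p ω_i / I_f = (239.2)(1.22) / 330.3 = 0.8834 rad/s.

ω_f ≈ 0.883 rad/s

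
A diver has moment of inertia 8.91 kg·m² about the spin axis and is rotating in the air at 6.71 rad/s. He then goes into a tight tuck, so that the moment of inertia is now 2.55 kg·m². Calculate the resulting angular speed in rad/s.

ω₂ ≈ 23.4 rad/s

No external torque acts about the spin axis, so angular momentum is conserved.
ω₂ = I₁ω₁ / I₂ = (8.910)(6.71 rad/s) / (2.550) = 23.45 rad/s.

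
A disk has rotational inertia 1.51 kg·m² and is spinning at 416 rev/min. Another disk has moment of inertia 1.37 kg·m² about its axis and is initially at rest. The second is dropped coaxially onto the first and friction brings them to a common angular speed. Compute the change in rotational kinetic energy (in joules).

The coupling torques are internal; angular momentum about the shared axis is conserved.
Taking A's sense as positive: L = (1.510)(416) = 628.2 kg·m²·rpm.
Combined I = 1.510 + 1.370 = 2.880 kg·m².
ω_f = L / I = 628.2 / 2.880 = 218.1 rpm.
KE_i = ½ΣIω² = 1433 J; KE_f = ½(2.880)(22.84)² = 751.2 J.

ΔKE ≈ -682 J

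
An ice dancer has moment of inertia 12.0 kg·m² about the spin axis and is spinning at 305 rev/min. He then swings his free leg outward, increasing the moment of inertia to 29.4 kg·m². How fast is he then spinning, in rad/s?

No external torque acts about the spin axis, so angular momentum is conserved.
ω₂ = I₁ω₁ / I₂ = (12.00)(305 rpm) / (29.40) = 124.5 rpm = 13.04 rad/s.

ω₂ ≈ 13.0 rad/s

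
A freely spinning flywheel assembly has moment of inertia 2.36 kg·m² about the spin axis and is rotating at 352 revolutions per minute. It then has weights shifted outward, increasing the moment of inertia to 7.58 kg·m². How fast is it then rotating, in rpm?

ω₂ ≈ 110 rpm

No external torque acts about the spin axis, so angular momentum is conserved.
ω₂ = I₁ω₁ / I₂ = (2.360)(352 rpm) / (7.580) = 109.6 rpm.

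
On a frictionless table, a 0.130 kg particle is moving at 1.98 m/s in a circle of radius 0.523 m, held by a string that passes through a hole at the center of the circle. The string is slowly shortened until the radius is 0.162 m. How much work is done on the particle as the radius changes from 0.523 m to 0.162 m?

Central (radial) force ⇒ zero torque about the center ⇒ m v r is constant.
v₂ = v₁ r₁ / r₂ = (1.98)(0.523) / (0.162) = 6.392 m/s.
W = ΔKE = ½m(v₂² − v₁²) = 2.401 J.

W ≈ 2.40 J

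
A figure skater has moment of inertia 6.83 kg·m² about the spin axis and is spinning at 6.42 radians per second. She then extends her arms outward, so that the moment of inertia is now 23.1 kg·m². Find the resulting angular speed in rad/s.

No external torque acts about the spin axis, so angular momentum is conserved.
ω₂ = I₁ω₁ / I₂ = (6.830)(6.42 rad/s) / (23.10) = 1.898 rad/s.

ω₂ ≈ 1.90 rad/s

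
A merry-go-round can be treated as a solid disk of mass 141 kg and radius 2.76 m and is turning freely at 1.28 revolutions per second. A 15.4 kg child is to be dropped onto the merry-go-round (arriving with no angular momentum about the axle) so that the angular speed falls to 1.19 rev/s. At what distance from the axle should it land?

r ≈ 1.62 m

No external torque acts about the axle; L_before = L_after.
I_p = ½(141)(2.76)² = 537.0 kg·m².
I_p ω_i = (I_p + m r²) ω_f ⇒ m r² = I_p(ω_i/ω_f − 1) = 537.0(1.28/1.19 − 1) = 40.62 kg·m².
r = √(40.62/15.4) = 1.624 m.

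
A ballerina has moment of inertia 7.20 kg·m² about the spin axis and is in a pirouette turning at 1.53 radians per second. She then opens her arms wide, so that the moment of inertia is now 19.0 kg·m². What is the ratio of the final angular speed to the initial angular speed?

ω₂/ω₁ ≈ 0.379

Angular momentum about the spin axis is conserved since the torque about it is zero.
ω₂/ω₁ = I₁/I₂ = 7.200 / 19.00 = 0.3789.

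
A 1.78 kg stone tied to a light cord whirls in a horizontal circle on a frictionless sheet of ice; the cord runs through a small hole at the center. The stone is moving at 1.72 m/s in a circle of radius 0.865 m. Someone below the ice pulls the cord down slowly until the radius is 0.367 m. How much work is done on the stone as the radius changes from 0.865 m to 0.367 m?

W ≈ 12.0 J

The only horizontal force on the mass is along the cord (radial), so it exerts no torque about the hole and angular momentum m v r is conserved.
v₂ = v₁ r₁ / r₂ = (1.72)(0.865) / (0.367) = 4.054 m/s.
W = ΔKE = ½m(v₂² − v₁²) = 11.99 J.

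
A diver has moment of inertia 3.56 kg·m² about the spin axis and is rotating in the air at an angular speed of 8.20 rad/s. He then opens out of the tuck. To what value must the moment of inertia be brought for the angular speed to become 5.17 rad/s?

I₂ ≈ 5.65 kg·m²

No external torque acts about the spin axis, so angular momentum is conserved.
I₂ = I₁ω₁ / ω₂ = (3.56)(8.20) / (5.17) = 5.646 kg·m².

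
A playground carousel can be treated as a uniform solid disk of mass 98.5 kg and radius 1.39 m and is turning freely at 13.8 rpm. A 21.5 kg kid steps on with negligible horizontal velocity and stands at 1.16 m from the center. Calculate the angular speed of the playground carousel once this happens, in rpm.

No external torque acts about the center; L_before = L_after.
I_p = ½(98.5)(1.39)² = 95.16 kg·m².
Added inertia Σmr² = (21.5)(1.16)² = 28.93 kg·m²; I_f = 95.16 + 28.93 = 124.1 kg·m².
ω_f = I_p ω_i / I_f = (95.16)(13.8) / 124.1 = 10.58 rpm.

ω_f ≈ 10.6 rpm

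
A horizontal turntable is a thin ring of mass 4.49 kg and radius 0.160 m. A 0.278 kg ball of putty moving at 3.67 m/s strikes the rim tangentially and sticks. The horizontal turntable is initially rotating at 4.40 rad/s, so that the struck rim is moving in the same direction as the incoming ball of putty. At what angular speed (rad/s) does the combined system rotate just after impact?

|ω_f| ≈ 5.48 rad/s

The axle reaction passes through the axle and exerts no torque about it; angular momentum about the axle is conserved through the impact.
I_p = (4.49)(0.160)² = 0.1149 kg·m². Taking the sense of the ball of putty's angular momentum as positive, L_{ball} = m v R = (0.278)(3.67)(0.160) = 0.1632 kg·m²/s.
L_i = +I_p ω_p + m v R = +(0.1149)(4.40) + 0.1632 = 0.6690 kg·m²/s.
After sticking, I_f = I_p + m R² = 0.1149 + (0.278)(0.160)² = 0.1221 kg·m².
ω_f = L_i / I_f = 0.6690 / 0.1221 = 5.481 rad/s.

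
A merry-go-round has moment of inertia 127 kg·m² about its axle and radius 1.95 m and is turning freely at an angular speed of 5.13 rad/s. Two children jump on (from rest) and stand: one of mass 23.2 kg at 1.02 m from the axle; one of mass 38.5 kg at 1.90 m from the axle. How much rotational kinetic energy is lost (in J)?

The added mass arrives with no angular momentum about the axle, and any external torque about the axle is negligible, so the system's angular momentum is conserved.
Added inertia Σmr² = (23.2)(1.02)² + (38.5)(1.90)² = 163.1 kg·m²; I_f = 127.0 + 163.1 = 290.1 kg·m².
ω_f = I_p ω_i / I_f = (127.0)(5.13) / 290.1 = 2.246 rad/s.
KE_i = ½(127.0)(5.130 rad/s)² = 1671 J; KE_f = ½(290.1)(2.246)² = 731.5 J.

energy lost ≈ 940 J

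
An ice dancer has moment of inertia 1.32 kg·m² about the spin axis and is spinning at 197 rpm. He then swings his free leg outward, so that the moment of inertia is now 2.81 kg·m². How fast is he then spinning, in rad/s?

ω₂ ≈ 9.69 rad/s

With no external torque about the axis, L is conserved: I₁ω₁ = I₂ω₂.
ω₂ = I₁ω₁ / I₂ = (1.320)(197 rpm) / (2.810) = 92.54 rpm = 9.691 rad/s.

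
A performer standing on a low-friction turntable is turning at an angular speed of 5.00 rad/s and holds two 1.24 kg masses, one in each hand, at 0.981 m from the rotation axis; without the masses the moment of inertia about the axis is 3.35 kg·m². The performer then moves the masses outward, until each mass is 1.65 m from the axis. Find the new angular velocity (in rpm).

With no external torque about the axis, L is conserved: I₁ω₁ = I₂ω₂.
I₁ = 3.35 + 2(1.24)(0.981)² = 5.737 kg·m²; I₂ = 3.35 + 2(1.24)(1.65)² = 10.10 kg·m².
ω₂ = I₁ω₁ / I₂ = (5.737)(5.00 rad/s) / (10.10) = 2.839 rad/s = 27.11 rpm.

ω₂ ≈ 27.1 rpm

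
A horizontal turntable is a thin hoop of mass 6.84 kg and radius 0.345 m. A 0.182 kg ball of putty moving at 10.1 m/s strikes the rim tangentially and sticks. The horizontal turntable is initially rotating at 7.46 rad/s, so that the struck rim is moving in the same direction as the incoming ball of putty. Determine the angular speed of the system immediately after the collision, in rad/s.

About the axle the impulsive forces during the collision are internal, so angular momentum about that axis is conserved.
I_p = (6.84)(0.345)² = 0.8141 kg·m². Taking the sense of the ball of putty's angular momentum as positive, L_{ball} = m v R = (0.182)(10.1)(0.345) = 0.6342 kg·m²/s.
L_i = +I_p ω_p + m v R = +(0.8141)(7.46) + 0.6342 = 6.708 kg·m²/s.
After sticking, I_f = I_p + m R² = 0.8141 + (0.182)(0.345)² = 0.8358 kg·m².
ω_f = L_i / I_f = 6.708 / 0.8358 = 8.025 rad/s.

|ω_f| ≈ 8.03 rad/s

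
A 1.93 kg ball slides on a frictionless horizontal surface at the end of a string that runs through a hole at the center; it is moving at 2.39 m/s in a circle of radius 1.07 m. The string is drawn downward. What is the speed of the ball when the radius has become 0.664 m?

The only horizontal force on the mass is along the cord (radial), so it exerts no torque about the hole and angular momentum m v r is conserved.
v₂ = v₁ r₁ / r₂ = (2.39)(1.07) / (0.664) = 3.851 m/s.

v₂ ≈ 3.85 m/s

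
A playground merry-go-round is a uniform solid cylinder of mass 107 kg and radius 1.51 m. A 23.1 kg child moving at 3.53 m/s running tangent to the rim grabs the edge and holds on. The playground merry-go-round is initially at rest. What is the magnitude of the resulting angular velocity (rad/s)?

The axle reaction passes through the axle and exerts no torque about it; angular momentum about the axle is conserved through the impact.
I_p = ½(107)(1.51)² = 122.0 kg·m². Taking the sense of the child's angular momentum as positive, L_{child} = m v R = (23.1)(3.53)(1.51) = 123.1 kg·m²/s.
L_i = 0 + 123.1 = 123.1 kg·m²/s.
After sticking, I_f = I_p + m R² = 122.0 + (23.1)(1.51)² = 174.7 kg·m².
ω_f = L_i / I_f = 123.1 / 174.7 = 0.7050 rad/s.

|ω_f| ≈ 0.705 rad/s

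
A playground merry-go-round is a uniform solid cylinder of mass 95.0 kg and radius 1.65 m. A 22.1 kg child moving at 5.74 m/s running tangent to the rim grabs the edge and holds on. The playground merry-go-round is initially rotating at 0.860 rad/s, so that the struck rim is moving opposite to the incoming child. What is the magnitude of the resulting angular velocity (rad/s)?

The axle reaction passes through the axle and exerts no torque about it; angular momentum about the axle is conserved through the impact.
I_p = ½(95.0)(1.65)² = 129.3 kg·m². Taking the sense of the child's angular momentum as positive, L_{child} = m v R = (22.1)(5.74)(1.65) = 209.3 kg·m²/s.
L_i = −I_p ω_p + m v R = −(129.3)(0.860) + 209.3 = 98.09 kg·m²/s.
After sticking, I_f = I_p + m R² = 129.3 + (22.1)(1.65)² = 189.5 kg·m².
ω_f = L_i / I_f = 98.09 / 189.5 = 0.5177 rad/s.

|ω_f| ≈ 0.518 rad/s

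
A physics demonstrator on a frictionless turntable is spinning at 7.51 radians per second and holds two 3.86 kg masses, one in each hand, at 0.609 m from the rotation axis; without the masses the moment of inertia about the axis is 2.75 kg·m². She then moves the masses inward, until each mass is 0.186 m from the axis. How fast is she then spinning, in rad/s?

With no external torque about the axis, L is conserved: I₁ω₁ = I₂ω₂.
I₁ = 2.75 + 2(3.86)(0.609)² = 5.613 kg·m²; I₂ = 2.75 + 2(3.86)(0.186)² = 3.017 kg·m².
ω₂ = I₁ω₁ / I₂ = (5.613)(7.51 rad/s) / (3.017) = 13.97 rad/s.

ω₂ ≈ 14.0 rad/s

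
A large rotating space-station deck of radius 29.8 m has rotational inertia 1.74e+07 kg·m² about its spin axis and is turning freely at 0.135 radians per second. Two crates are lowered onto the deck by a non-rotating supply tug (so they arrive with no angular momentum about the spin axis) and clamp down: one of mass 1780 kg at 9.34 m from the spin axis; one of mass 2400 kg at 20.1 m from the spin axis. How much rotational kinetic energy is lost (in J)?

energy lost ≈ 9630 J

No external torque acts about the spin axis; L_before = L_after.
Added inertia Σmr² = (1780)(9.34)² + (2400)(20.1)² = 1.125e+06 kg·m²; I_f = 1.740e+07 + 1.125e+06 = 1.852e+07 kg·m².
ω_f = I_p ω_i / I_f = (1.740e+07)(0.135) / 1.852e+07 = 0.1268 rad/s.
KE_i = ½(1.740e+07)(0.1350 rad/s)² = 1.586e+05 J; KE_f = ½(1.852e+07)(0.1268)² = 1.489e+05 J.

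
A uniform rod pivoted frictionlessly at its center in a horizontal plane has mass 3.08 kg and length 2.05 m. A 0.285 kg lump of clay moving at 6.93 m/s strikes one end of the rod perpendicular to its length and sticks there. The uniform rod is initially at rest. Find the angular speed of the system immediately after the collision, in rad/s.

About the pivot the impulsive forces during the collision are internal, so angular momentum about that axis is conserved.
I_p = (1/12)(3.08)(2.05)² = 1.079 kg·m². Taking the sense of the lump of clay's angular momentum as positive, L_{lump} = m v R = (0.285)(6.93)(2.05/2) = 2.024 kg·m²/s.
L_i = 0 + 2.024 = 2.024 kg·m²/s.
After sticking, I_f = I_p + m R² = 1.079 + (0.285)(2.05/2)² = 1.378 kg·m².
ω_f = L_i / I_f = 2.024 / 1.378 = 1.469 rad/s.

|ω_f| ≈ 1.47 rad/s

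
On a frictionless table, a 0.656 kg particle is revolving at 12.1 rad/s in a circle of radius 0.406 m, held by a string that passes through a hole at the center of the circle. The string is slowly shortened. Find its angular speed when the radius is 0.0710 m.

ω₂ ≈ 396 rad/s

The constraining force is radial, so m r² ω about the center is conserved.
ω₂ = ω₁ (r₁/r₂)² = (12.1)(0.406/0.0710)² = 395.7 rad/s.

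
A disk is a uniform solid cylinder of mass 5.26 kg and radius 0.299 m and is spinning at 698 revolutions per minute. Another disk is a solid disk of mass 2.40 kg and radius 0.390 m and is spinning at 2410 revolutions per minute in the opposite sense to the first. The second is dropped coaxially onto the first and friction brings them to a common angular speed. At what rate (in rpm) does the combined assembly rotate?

The coupling torques are internal; angular momentum about the shared axis is conserved.
Moments of inertia: I_A = ½(5.26)(0.299)² = 0.2351 kg·m²; I_B = ½(2.40)(0.390)² = 0.1825 kg·m².
Taking A's sense as positive: L = (0.2351)(698) − (0.1825)(2410) = -275.8 kg·m²·rpm.
Combined I = 0.2351 + 0.1825 = 0.4176 kg·m².
ω_f = L / I = -275.8 / 0.4176 = -660.3 rpm.

|ω_f| ≈ 660 rpm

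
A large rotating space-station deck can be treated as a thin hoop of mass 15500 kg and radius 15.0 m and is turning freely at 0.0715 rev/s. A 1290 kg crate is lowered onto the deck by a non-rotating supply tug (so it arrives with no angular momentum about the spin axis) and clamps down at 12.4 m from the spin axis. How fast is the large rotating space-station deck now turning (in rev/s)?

ω_f ≈ 0.0677 rev/s

No external torque acts about the spin axis; L_before = L_after.
I_p = (15500)(15.0)² = 3.488e+06 kg·m².
Added inertia Σmr² = (1290)(12.4)² = 1.984e+05 kg·m²; I_f = 3.488e+06 + 1.984e+05 = 3.686e+06 kg·m².
ω_f = I_p ω_i / I_f = (3.488e+06)(0.0715) / 3.686e+06 = 0.06765 rev/s.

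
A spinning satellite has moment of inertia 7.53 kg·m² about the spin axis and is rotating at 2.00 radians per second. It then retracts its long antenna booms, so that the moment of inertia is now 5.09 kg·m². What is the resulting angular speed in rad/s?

Angular momentum about the spin axis is conserved since the torque about it is zero.
ω₂ = I₁ω₁ / I₂ = (7.530)(2.00 rad/s) / (5.090) = 2.959 rad/s.

ω₂ ≈ 2.96 rad/s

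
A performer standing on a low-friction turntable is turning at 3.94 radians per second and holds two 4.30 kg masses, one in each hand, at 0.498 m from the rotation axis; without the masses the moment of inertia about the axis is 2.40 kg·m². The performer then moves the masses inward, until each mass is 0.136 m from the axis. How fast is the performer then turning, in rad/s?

No external torque acts about the spin axis, so angular momentum is conserved.
I₁ = 2.40 + 2(4.30)(0.498)² = 4.533 kg·m²; I₂ = 2.40 + 2(4.30)(0.136)² = 2.559 kg·m².
ω₂ = I₁ω₁ / I₂ = (4.533)(3.94 rad/s) / (2.559) = 6.979 rad/s.

ω₂ ≈ 6.98 rad/s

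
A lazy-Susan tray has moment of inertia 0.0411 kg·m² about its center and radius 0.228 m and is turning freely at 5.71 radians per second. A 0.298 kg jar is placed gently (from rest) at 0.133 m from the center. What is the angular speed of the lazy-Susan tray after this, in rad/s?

ω_f ≈ 5.06 rad/s

The added mass arrives with no angular momentum about the center, and any external torque about the center is negligible, so the system's angular momentum is conserved.
Added inertia Σmr² = (0.298)(0.133)² = 0.005271 kg·m²; I_f = 0.04110 + 0.005271 = 0.04637 kg·m².
ω_f = I_p ω_i / I_f = (0.04110)(5.71) / 0.04637 = 5.061 rad/s.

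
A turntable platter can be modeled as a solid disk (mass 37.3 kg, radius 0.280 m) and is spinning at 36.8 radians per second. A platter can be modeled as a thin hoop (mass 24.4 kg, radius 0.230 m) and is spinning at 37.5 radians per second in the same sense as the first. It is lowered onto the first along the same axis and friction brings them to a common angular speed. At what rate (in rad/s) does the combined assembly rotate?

|ω_f| ≈ 37.1 rad/s

No external torque acts about the common axis, so total angular momentum is conserved.
Moments of inertia: I_A = ½(37.3)(0.280)² = 1.462 kg·m²; I_B = (24.4)(0.230)² = 1.291 kg·m².
Taking A's sense as positive: L = (1.462)(36.8) + (1.291)(37.5) = 102.2 kg·m²·rad/s.
Combined I = 1.462 + 1.291 = 2.753 kg·m².
ω_f = L / I = 102.2 / 2.753 = 37.13 rad/s.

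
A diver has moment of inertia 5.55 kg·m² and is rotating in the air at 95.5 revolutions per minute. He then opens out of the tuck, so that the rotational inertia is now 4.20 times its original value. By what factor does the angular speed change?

No external torque acts about the spin axis, so angular momentum is conserved.
I₂ = 4.20 × 5.55 = 23.31 kg·m².
ω₂/ω₁ = I₁/I₂ = 5.550 / 23.31 = 0.2381.

ω₂/ω₁ ≈ 0.238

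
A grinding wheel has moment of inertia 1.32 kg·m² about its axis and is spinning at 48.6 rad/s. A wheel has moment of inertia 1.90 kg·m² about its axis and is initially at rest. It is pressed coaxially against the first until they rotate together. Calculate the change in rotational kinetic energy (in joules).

ΔKE ≈ -920 J

No external torque acts about the common axis, so total angular momentum is conserved.
Taking A's sense as positive: L = (1.320)(48.6) = 64.15 kg·m²·rad/s.
Combined I = 1.320 + 1.900 = 3.220 kg·m².
ω_f = L / I = 64.15 / 3.220 = 19.92 rad/s.
KE_i = ½ΣIω² = 1559 J; KE_f = ½(3.220)(19.92)² = 639.0 J.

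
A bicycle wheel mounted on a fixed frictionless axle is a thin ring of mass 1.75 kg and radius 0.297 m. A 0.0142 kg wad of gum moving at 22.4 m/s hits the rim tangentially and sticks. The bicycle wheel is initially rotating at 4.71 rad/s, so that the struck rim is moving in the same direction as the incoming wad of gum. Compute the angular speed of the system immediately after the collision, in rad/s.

|ω_f| ≈ 5.28 rad/s

About the axle the impulsive forces during the collision are internal, so angular momentum about that axis is conserved.
I_p = (1.75)(0.297)² = 0.1544 kg·m². Taking the sense of the wad of gum's angular momentum as positive, L_{wad} = m v R = (0.0142)(22.4)(0.297) = 0.09447 kg·m²/s.
L_i = +I_p ω_p + m v R = +(0.1544)(4.71) + 0.09447 = 0.8215 kg·m²/s.
After sticking, I_f = I_p + m R² = 0.1544 + (0.0142)(0.297)² = 0.1556 kg·m².
ω_f = L_i / I_f = 0.8215 / 0.1556 = 5.279 rad/s.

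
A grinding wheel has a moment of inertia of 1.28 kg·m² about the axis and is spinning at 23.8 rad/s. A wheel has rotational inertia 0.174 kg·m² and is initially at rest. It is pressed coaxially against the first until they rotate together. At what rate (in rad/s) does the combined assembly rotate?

|ω_f| ≈ 21.0 rad/s

The coupling torques are internal; angular momentum about the shared axis is conserved.
Taking A's sense as positive: L = (1.280)(23.8) = 30.46 kg·m²·rad/s.
Combined I = 1.280 + 0.1740 = 1.454 kg·m².
ω_f = L / I = 30.46 / 1.454 = 20.95 rad/s.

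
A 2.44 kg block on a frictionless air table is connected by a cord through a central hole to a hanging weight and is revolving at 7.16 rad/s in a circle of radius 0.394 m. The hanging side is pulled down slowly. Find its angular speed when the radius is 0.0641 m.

ω₂ ≈ 271 rad/s

No torque about the axis ⇒ m r₁² ω₁ = m r₂² ω₂.
ω₂ = ω₁ (r₁/r₂)² = (7.16)(0.394/0.0641)² = 270.5 rad/s.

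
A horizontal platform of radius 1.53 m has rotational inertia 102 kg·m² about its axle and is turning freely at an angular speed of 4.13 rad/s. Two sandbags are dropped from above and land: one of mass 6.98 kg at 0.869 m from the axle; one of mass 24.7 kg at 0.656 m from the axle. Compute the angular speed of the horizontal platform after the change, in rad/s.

ω_f ≈ 3.57 rad/s

No external torque acts about the axle; L_before = L_after.
Added inertia Σmr² = (6.98)(0.869)² + (24.7)(0.656)² = 15.90 kg·m²; I_f = 102.0 + 15.90 = 117.9 kg·m².
ω_f = I_p ω_i / I_f = (102.0)(4.13) / 117.9 = 3.573 rad/s.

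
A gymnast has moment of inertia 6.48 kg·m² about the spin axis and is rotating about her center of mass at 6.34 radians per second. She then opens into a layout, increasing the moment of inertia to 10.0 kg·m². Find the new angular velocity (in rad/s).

ω₂ ≈ 4.11 rad/s

Angular momentum about the spin axis is conserved since the torque about it is zero.
ω₂ = I₁ω₁ / I₂ = (6.480)(6.34 rad/s) / (10.00) = 4.108 rad/s.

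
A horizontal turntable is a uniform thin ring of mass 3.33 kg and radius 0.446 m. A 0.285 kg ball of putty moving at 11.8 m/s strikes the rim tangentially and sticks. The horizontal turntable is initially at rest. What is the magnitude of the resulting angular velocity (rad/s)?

About the axle the impulsive forces during the collision are internal, so angular momentum about that axis is conserved.
I_p = (3.33)(0.446)² = 0.6624 kg·m². Taking the sense of the ball of putty's angular momentum as positive, L_{ball} = m v R = (0.285)(11.8)(0.446) = 1.500 kg·m²/s.
L_i = 0 + 1.500 = 1.500 kg·m²/s.
After sticking, I_f = I_p + m R² = 0.6624 + (0.285)(0.446)² = 0.7191 kg·m².
ω_f = L_i / I_f = 1.500 / 0.7191 = 2.086 rad/s.

|ω_f| ≈ 2.09 rad/s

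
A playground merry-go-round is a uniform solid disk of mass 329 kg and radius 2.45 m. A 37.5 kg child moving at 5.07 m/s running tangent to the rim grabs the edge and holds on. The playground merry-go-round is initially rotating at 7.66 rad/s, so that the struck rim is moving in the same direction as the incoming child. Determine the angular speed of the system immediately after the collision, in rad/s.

|ω_f| ≈ 6.62 rad/s

The axle reaction passes through the axle and exerts no torque about it; angular momentum about the axle is conserved through the impact.
I_p = ½(329)(2.45)² = 987.4 kg·m². Taking the sense of the child's angular momentum as positive, L_{child} = m v R = (37.5)(5.07)(2.45) = 465.8 kg·m²/s.
L_i = +I_p ω_p + m v R = +(987.4)(7.66) + 465.8 = 8029 kg·m²/s.
After sticking, I_f = I_p + m R² = 987.4 + (37.5)(2.45)² = 1213 kg·m².
ω_f = L_i / I_f = 8029 / 1213 = 6.622 rad/s.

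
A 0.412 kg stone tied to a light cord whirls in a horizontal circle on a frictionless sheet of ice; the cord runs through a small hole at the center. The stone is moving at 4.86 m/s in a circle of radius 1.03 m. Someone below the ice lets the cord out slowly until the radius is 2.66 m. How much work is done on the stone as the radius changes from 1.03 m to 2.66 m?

W ≈ -4.14 J

The only horizontal force on the mass is along the cord (radial), so it exerts no torque about the hole and angular momentum m v r is conserved.
v₂ = v₁ r₁ / r₂ = (4.86)(1.03) / (2.66) = 1.882 m/s.
W = ΔKE = ½m(v₂² − v₁²) = -4.136 J.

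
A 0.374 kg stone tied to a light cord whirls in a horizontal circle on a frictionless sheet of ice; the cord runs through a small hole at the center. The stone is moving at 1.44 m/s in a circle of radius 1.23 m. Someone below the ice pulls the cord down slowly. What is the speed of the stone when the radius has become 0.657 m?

Central (radial) force ⇒ zero torque about the center ⇒ m v r is constant.
v₂ = v₁ r₁ / r₂ = (1.44)(1.23) / (0.657) = 2.696 m/s.

v₂ ≈ 2.70 m/s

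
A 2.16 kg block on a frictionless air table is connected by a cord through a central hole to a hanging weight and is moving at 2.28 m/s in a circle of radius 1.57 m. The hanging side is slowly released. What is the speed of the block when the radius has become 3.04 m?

v₂ ≈ 1.18 m/s

Central (radial) force ⇒ zero torque about the center ⇒ m v r is constant.
v₂ = v₁ r₁ / r₂ = (2.28)(1.57) / (3.04) = 1.177 m/s.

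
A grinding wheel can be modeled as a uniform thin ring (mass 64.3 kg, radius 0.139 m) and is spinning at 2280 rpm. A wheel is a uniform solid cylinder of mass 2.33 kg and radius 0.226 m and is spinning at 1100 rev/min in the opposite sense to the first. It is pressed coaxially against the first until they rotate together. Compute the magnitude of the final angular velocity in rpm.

|ω_f| ≈ 2130 rpm

The coupling torques are internal; angular momentum about the shared axis is conserved.
Moments of inertia: I_A = (64.3)(0.139)² = 1.242 kg·m²; I_B = ½(2.33)(0.226)² = 0.05950 kg·m².
Taking A's sense as positive: L = (1.242)(2280) − (0.05950)(1100) = 2767 kg·m²·rpm.
Combined I = 1.242 + 0.05950 = 1.302 kg·m².
ω_f = L / I = 2767 / 1.302 = 2126 rpm.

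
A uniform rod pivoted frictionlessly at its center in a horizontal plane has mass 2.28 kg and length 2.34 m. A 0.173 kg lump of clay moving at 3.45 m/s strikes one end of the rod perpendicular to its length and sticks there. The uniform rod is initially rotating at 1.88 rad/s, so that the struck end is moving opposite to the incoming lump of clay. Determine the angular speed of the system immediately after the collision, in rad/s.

|ω_f| ≈ 0.985 rad/s

About the pivot the impulsive forces during the collision are internal, so angular momentum about that axis is conserved.
I_p = (1/12)(2.28)(2.34)² = 1.040 kg·m². Taking the sense of the lump of clay's angular momentum as positive, L_{lump} = m v R = (0.173)(3.45)(2.34/2) = 0.6983 kg·m²/s.
L_i = −I_p ω_p + m v R = −(1.040)(1.88) + 0.6983 = -1.258 kg·m²/s.
After sticking, I_f = I_p + m R² = 1.040 + (0.173)(2.34/2)² = 1.277 kg·m².
ω_f = L_i / I_f = -1.258 / 1.277 = -0.9846 rad/s.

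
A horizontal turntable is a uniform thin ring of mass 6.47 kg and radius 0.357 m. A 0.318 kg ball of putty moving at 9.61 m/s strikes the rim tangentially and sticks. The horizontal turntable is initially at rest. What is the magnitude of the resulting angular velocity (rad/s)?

About the axle the impulsive forces during the collision are internal, so angular momentum about that axis is conserved.
I_p = (6.47)(0.357)² = 0.8246 kg·m². Taking the sense of the ball of putty's angular momentum as positive, L_{ball} = m v R = (0.318)(9.61)(0.357) = 1.091 kg·m²/s.
L_i = 0 + 1.091 = 1.091 kg·m²/s.
After sticking, I_f = I_p + m R² = 0.8246 + (0.318)(0.357)² = 0.8651 kg·m².
ω_f = L_i / I_f = 1.091 / 0.8651 = 1.261 rad/s.

|ω_f| ≈ 1.26 rad/s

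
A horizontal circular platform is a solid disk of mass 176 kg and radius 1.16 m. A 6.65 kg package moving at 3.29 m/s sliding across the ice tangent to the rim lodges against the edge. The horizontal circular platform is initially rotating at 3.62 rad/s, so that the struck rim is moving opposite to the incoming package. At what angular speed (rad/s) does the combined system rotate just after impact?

|ω_f| ≈ 3.17 rad/s

About the central axle the impulsive forces during the collision are internal, so angular momentum about that axis is conserved.
I_p = ½(176)(1.16)² = 118.4 kg·m². Taking the sense of the package's angular momentum as positive, L_{package} = m v R = (6.65)(3.29)(1.16) = 25.38 kg·m²/s.
L_i = −I_p ω_p + m v R = −(118.4)(3.62) + 25.38 = -403.3 kg·m²/s.
After sticking, I_f = I_p + m R² = 118.4 + (6.65)(1.16)² = 127.4 kg·m².
ω_f = L_i / I_f = -403.3 / 127.4 = -3.166 rad/s.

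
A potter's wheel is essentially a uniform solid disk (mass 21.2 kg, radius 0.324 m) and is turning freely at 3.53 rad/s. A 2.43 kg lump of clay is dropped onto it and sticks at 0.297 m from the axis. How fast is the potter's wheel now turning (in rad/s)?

ω_f ≈ 2.96 rad/s

No external torque acts about the axis; L_before = L_after.
I_p = ½(21.2)(0.324)² = 1.113 kg·m².
Added inertia Σmr² = (2.43)(0.297)² = 0.2143 kg·m²; I_f = 1.113 + 0.2143 = 1.327 kg·m².
ω_f = I_p ω_i / I_f = (1.113)(3.53) / 1.327 = 2.960 rad/s.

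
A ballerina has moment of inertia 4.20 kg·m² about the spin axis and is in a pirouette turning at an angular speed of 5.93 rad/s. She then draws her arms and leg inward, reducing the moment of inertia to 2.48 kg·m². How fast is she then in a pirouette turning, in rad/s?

ω₂ ≈ 10.0 rad/s

Angular momentum about the spin axis is conserved since the torque about it is zero.
ω₂ = I₁ω₁ / I₂ = (4.200)(5.93 rad/s) / (2.480) = 10.04 rad/s.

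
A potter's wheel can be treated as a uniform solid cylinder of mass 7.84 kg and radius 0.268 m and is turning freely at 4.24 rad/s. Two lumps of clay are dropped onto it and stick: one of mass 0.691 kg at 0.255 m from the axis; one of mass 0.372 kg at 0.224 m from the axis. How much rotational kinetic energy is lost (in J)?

The added mass arrives with no angular momentum about the axis, and any external torque about the axis is negligible, so the system's angular momentum is conserved.
I_p = ½(7.84)(0.268)² = 0.2816 kg·m².
Added inertia Σmr² = (0.691)(0.255)² + (0.372)(0.224)² = 0.06360 kg·m²; I_f = 0.2816 + 0.06360 = 0.3451 kg·m².
ω_f = I_p ω_i / I_f = (0.2816)(4.24) / 0.3451 = 3.459 rad/s.
KE_i = ½(0.2816)(4.240 rad/s)² = 2.531 J; KE_f = ½(0.3451)(3.459)² = 2.064 J.

energy lost ≈ 0.466 J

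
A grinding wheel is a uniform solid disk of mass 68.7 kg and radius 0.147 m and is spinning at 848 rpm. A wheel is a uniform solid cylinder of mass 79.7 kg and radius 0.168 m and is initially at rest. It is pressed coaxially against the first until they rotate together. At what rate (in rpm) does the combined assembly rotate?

|ω_f| ≈ 337 rpm

The coupling torques are internal; angular momentum about the shared axis is conserved.
Moments of inertia: I_A = ½(68.7)(0.147)² = 0.7423 kg·m²; I_B = ½(79.7)(0.168)² = 1.125 kg·m².
Taking A's sense as positive: L = (0.7423)(848) = 629.4 kg·m²·rpm.
Combined I = 0.7423 + 1.125 = 1.867 kg·m².
ω_f = L / I = 629.4 / 1.867 = 337.1 rpm.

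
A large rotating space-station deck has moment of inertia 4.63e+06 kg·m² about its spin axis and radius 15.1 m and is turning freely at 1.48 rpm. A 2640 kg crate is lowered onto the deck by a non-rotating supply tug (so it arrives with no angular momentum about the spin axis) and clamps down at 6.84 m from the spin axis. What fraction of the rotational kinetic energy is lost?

fraction ≈ 0.0260

The added mass arrives with no angular momentum about the spin axis, and any external torque about the spin axis is negligible, so the system's angular momentum is conserved.
Added inertia Σmr² = (2640)(6.84)² = 1.235e+05 kg·m²; I_f = 4.630e+06 + 1.235e+05 = 4.754e+06 kg·m².
ω_f = I_p ω_i / I_f = (4.630e+06)(1.48) / 4.754e+06 = 1.442 rpm.
KE_i = ½(4.630e+06)(0.1550 rad/s)² = 55610 J; KE_f = ½(4.754e+06)(0.1510)² = 54160 J.
Fraction lost = 0.02598.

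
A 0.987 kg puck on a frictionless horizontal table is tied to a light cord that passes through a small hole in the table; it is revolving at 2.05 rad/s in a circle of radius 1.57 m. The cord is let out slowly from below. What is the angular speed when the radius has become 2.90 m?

The constraining force is radial, so m r² ω about the center is conserved.
ω₂ = ω₁ (r₁/r₂)² = (2.05)(1.57/2.90)² = 0.6008 rad/s.

ω₂ ≈ 0.601 rad/s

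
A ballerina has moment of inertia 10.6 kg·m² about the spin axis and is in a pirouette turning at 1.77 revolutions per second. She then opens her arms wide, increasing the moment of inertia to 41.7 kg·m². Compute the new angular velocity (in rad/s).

With no external torque about the axis, L is conserved: I₁ω₁ = I₂ω₂.
ω₂ = I₁ω₁ / I₂ = (10.60)(1.77 rev/s) / (41.70) = 0.4499 rev/s = 2.827 rad/s.

ω₂ ≈ 2.83 rad/s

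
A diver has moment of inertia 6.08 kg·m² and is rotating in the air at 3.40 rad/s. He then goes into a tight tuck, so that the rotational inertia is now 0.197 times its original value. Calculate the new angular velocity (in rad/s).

Angular momentum about the spin axis is conserved since the torque about it is zero.
I₂ = 0.197 × 6.08 = 1.198 kg·m².
ω₂ = I₁ω₁ / I₂ = (6.080)(3.40 rad/s) / (1.198) = 17.26 rad/s.

ω₂ ≈ 17.3 rad/s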